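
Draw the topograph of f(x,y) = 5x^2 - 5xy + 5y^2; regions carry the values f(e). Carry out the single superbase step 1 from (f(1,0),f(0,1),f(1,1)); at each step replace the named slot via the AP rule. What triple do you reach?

start (5,5,5) = (f(1,0),f(0,1),f(1,1))
replace slot 1: 2·(5+5) − 5 = 15 → (15,5,5)

15,5,5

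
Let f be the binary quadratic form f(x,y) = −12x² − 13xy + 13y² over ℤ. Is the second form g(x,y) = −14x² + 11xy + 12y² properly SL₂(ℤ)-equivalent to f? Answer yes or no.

D₁ = 793, D₂ = 793
river cycle of f (length 12): (13, 13, -12), (-12, 11, 14), (14, 17, -9), (-9, 19, 12), (12, 5, -16), (-16, 27, 1), (1, 27, -16), (-16, 5, 12), (12, 19, -9), (-9, 17, 14), … (2 more)
river cycle of g (length 12): (12, 13, -13), (-13, 13, 12), (12, 11, -14), (-14, 17, 9), (9, 19, -12), (-12, 5, 16), (16, 27, -1), (-1, 27, 16), (16, 5, -12), (-12, 19, 9), … (2 more)
cycles differ ⇒ inequivalent

no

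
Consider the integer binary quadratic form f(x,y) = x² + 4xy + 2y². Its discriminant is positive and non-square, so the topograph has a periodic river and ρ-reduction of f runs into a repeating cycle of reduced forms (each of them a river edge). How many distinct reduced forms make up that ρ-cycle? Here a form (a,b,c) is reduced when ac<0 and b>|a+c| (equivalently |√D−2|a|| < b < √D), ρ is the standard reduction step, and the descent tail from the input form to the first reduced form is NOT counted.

D = 8, ⌊√D⌋ = 2
descent: ρ → (2,0,-1)
descent: ρ → (-1,2,1)  [lands on river]
river: ρ → (1,2,-1)
ρ-cycle length = 2 (tail of 2 descent steps not counted)

2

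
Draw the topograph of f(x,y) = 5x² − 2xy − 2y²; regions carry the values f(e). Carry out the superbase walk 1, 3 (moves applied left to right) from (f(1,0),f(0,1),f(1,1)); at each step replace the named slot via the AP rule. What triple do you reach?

start (5,-2,1) = (f(1,0),f(0,1),f(1,1))
replace slot 1: 2·((-2)+1) − 5 = -7 → (-7,-2,1)
replace slot 3: 2·((-7)+(-2)) − 1 = -19 → (-7,-2,-19)

-7,-2,-19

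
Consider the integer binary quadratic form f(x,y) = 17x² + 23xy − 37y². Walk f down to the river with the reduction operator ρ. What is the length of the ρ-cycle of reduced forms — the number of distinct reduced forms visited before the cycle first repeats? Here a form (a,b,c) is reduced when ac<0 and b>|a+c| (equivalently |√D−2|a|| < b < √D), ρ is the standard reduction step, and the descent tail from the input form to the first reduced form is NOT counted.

D = 3045, ⌊√D⌋ = 55
river: ρ → (-37,51,3)
river: ρ → (3,51,-37)
river: ρ → (-37,23,17)
river: ρ → (17,45,-15)
river: ρ → (-15,45,17)
river: ρ → (17,23,-37)
ρ-cycle length = 6 (tail of 0 descent steps not counted)

6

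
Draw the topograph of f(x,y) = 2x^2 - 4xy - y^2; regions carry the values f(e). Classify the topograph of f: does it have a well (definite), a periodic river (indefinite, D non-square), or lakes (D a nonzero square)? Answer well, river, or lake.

D = b²−4ac = (-4)² − 4·2·(-1) = 24
D > 0 non-square ⇒ indefinite ⇒ periodic river

river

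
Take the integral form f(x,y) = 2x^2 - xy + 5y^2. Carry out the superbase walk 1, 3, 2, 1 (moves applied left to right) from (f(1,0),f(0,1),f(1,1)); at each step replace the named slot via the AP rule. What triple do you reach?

start (2,5,6) = (f(1,0),f(0,1),f(1,1))
replace slot 1: 2·(5+6) − 2 = 20 → (20,5,6)
replace slot 3: 2·(20+5) − 6 = 44 → (20,5,44)
replace slot 2: 2·(20+44) − 5 = 123 → (20,123,44)
replace slot 1: 2·(123+44) − 20 = 314 → (314,123,44)

314,123,44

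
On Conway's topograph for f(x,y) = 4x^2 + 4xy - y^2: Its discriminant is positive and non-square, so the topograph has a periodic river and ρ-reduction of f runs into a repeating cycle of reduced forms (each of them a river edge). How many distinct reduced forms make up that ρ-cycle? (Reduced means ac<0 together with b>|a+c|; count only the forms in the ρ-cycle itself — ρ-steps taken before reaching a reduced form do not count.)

D = 32, ⌊√D⌋ = 5
river: ρ → (-1,4,4)
river: ρ → (4,4,-1)
ρ-cycle length = 2 (tail of 0 descent steps not counted)

2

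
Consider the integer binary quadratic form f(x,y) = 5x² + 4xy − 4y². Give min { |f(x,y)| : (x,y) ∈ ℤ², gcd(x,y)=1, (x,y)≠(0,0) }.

river: ρ → (-4,4,5)
river: ρ → (5,6,-3)
river: ρ → (-3,6,5)
river: ρ → (5,4,-4)
closes: descent 0, river 4
min |a| on river = 3

3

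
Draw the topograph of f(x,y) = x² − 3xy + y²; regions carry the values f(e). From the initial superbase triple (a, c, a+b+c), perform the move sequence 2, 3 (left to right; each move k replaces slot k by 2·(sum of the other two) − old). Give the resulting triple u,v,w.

start (1,1,-1) = (f(1,0),f(0,1),f(1,1))
replace slot 2: 2·(1+(-1)) − 1 = -1 → (1,-1,-1)
replace slot 3: 2·(1+(-1)) − (-1) = 1 → (1,-1,1)

1,-1,1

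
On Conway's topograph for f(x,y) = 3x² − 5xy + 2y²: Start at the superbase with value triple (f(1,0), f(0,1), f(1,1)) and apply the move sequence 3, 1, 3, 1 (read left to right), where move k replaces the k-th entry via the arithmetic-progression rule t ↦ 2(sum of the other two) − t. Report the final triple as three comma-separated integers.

start (3,2,0) = (f(1,0),f(0,1),f(1,1))
replace slot 3: 2·(3+2) − 0 = 10 → (3,2,10)
replace slot 1: 2·(2+10) − 3 = 21 → (21,2,10)
replace slot 3: 2·(21+2) − 10 = 36 → (21,2,36)
replace slot 1: 2·(2+36) − 21 = 55 → (55,2,36)

55,2,36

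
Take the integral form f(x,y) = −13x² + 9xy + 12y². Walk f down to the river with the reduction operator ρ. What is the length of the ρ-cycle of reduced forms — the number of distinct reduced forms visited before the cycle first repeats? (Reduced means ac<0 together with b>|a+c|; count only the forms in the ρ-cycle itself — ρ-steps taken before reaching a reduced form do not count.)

D = 705, ⌊√D⌋ = 26
river: ρ → (12,15,-10)
river: ρ → (-10,25,2)
river: ρ → (2,23,-22)
river: ρ → (-22,21,3)
river: ρ → (3,21,-22)
river: ρ → (-22,23,2)
river: ρ → (2,25,-10)
river: ρ → (-10,15,12)
river: ρ → (12,9,-13)
river: ρ → (-13,17,8)
river: ρ → (8,15,-15)
river: ρ → (-15,15,8)
river: ρ → (8,17,-13)
river: ρ → (-13,9,12)
ρ-cycle length = 14 (tail of 0 descent steps not counted)

14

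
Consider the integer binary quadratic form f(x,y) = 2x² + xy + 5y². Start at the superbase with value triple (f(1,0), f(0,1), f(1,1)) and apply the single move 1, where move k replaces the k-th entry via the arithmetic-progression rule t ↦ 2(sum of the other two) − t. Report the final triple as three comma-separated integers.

start (2,5,8) = (f(1,0),f(0,1),f(1,1))
replace slot 1: 2·(5+8) − 2 = 24 → (24,5,8)

24,5,8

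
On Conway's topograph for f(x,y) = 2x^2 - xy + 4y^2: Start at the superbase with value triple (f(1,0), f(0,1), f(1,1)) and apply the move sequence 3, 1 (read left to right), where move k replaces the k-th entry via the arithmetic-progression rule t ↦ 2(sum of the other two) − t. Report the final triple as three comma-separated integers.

start (2,4,5) = (f(1,0),f(0,1),f(1,1))
replace slot 3: 2·(2+4) − 5 = 7 → (2,4,7)
replace slot 1: 2·(4+7) − 2 = 20 → (20,4,7)

20,4,7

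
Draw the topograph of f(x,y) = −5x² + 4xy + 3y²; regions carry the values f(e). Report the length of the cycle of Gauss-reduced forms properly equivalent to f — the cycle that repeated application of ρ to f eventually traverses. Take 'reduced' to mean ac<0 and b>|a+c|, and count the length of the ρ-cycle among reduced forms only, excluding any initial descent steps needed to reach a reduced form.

D = 76, ⌊√D⌋ = 8
river: ρ → (3,8,-1)
river: ρ → (-1,8,3)
river: ρ → (3,4,-5)
river: ρ → (-5,6,2)
river: ρ → (2,6,-5)
river: ρ → (-5,4,3)
ρ-cycle length = 6 (tail of 0 descent steps not counted)

6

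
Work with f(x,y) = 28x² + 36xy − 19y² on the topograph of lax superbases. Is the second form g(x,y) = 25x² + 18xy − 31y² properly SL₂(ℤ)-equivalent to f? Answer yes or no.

D₁ = 3424, D₂ = 3424
river cycle of f (length 26): (-19, 40, 24), (24, 56, -3), (-3, 58, 5), (5, 52, -36), (-36, 20, 21), (21, 22, -35), (-35, 48, 8), (8, 48, -35), (-35, 22, 21), (21, 20, -36), … (16 more)
river cycle of g (length 26): (-31, 44, 12), (12, 52, -15), (-15, 38, 33), (33, 28, -20), (-20, 52, 9), (9, 56, -8), (-8, 56, 9), (9, 52, -20), (-20, 28, 33), (33, 38, -15), … (16 more)
cycles differ ⇒ inequivalent

no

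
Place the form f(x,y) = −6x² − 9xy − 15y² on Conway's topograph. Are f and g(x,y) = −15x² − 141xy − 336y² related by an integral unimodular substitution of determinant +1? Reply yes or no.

D₁ = -279, D₂ = -279
f is negative-definite; reduce −f:
−f: translate: b→-3 (≡9 mod 12), so (6,9,15)→(6,-3,12)
−f: reduced (well bottom): (6,-3,12) with a≤c, −a<b≤a
flip sign back: reduced form of f is (-6,3,-12)
g is negative-definite; reduce −g:
−g: translate: b→-9 (≡141 mod 30), so (15,141,336)→(15,-9,6)
−g: flip: (15,-9,6)→(6,9,15)
−g: translate: b→-3 (≡9 mod 12), so (6,9,15)→(6,-3,12)
−g: reduced (well bottom): (6,-3,12) with a≤c, −a<b≤a
flip sign back: reduced form of g is (-6,3,-12)
reduced forms (-6, 3, -12) vs (-6, 3, -12) ⇒ equivalent

yes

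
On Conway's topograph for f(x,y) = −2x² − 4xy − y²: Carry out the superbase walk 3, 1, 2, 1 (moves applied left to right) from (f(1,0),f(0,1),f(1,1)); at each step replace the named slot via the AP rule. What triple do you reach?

start (-2,-1,-7) = (f(1,0),f(0,1),f(1,1))
replace slot 3: 2·((-2)+(-1)) − (-7) = 1 → (-2,-1,1)
replace slot 1: 2·((-1)+1) − (-2) = 2 → (2,-1,1)
replace slot 2: 2·(2+1) − (-1) = 7 → (2,7,1)
replace slot 1: 2·(7+1) − 2 = 14 → (14,7,1)

14,7,1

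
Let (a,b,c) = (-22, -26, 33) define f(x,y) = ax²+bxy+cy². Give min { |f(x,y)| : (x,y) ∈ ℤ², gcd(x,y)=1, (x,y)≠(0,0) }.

descent: ρ → (33,26,-22)  [lands on river]
river: ρ → (-22,18,37)
river: ρ → (37,56,-3)
river: ρ → (-3,58,18)
river: ρ → (18,50,-15)
river: ρ → (-15,40,33)
closes: descent 1, river 6
min |a| on river = 3

3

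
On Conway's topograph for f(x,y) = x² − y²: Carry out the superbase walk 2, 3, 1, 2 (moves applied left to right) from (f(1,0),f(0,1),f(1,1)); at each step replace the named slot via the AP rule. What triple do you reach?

start (1,-1,0) = (f(1,0),f(0,1),f(1,1))
replace slot 2: 2·(1+0) − (-1) = 3 → (1,3,0)
replace slot 3: 2·(1+3) − 0 = 8 → (1,3,8)
replace slot 1: 2·(3+8) − 1 = 21 → (21,3,8)
replace slot 2: 2·(21+8) − 3 = 55 → (21,55,8)

21,55,8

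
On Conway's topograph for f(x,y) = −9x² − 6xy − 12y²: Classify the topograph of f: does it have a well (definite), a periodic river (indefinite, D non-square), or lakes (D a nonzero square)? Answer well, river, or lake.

D = b²−4ac = (-6)² − 4·(-9)·(-12) = -396
D < 0 ⇒ definite ⇒ every region one sign ⇒ single well

well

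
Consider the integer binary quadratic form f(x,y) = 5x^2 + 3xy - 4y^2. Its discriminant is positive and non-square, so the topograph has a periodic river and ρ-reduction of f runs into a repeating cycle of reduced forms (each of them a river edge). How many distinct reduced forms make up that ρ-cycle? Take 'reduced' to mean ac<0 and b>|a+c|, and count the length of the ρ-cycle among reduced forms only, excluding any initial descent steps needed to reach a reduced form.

D = 89, ⌊√D⌋ = 9
river: ρ → (-4,5,4)
river: ρ → (4,3,-5)
river: ρ → (-5,7,2)
river: ρ → (2,9,-1)
river: ρ → (-1,9,2)
river: ρ → (2,7,-5)
river: ρ → (-5,3,4)
river: ρ → (4,5,-4)
river: ρ → (-4,3,5)
river: ρ → (5,7,-2)
river: ρ → (-2,9,1)
river: ρ → (1,9,-2)
river: ρ → (-2,7,5)
river: ρ → (5,3,-4)
ρ-cycle length = 14 (tail of 0 descent steps not counted)

14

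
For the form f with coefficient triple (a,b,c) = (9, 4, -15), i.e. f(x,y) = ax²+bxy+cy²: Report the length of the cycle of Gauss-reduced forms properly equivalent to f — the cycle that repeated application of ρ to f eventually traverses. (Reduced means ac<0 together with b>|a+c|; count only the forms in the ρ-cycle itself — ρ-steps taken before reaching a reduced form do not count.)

D = 556, ⌊√D⌋ = 23
descent: ρ → (-15,-4,9)
descent: ρ → (9,22,-2)  [lands on river]
river: ρ → (-2,22,9)
river: ρ → (9,14,-10)
river: ρ → (-10,6,13)
river: ρ → (13,20,-3)
river: ρ → (-3,22,6)
river: ρ → (6,14,-15)
river: ρ → (-15,16,5)
river: ρ → (5,14,-18)
river: ρ → (-18,22,1)
river: ρ → (1,22,-18)
river: ρ → (-18,14,5)
river: ρ → (5,16,-15)
river: ρ → (-15,14,6)
river: ρ → (6,22,-3)
river: ρ → (-3,20,13)
river: ρ → (13,6,-10)
river: ρ → (-10,14,9)
ρ-cycle length = 18 (tail of 2 descent steps not counted)

18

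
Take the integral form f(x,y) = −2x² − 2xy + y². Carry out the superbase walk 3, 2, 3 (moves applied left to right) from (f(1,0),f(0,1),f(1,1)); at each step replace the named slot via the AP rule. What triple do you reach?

start (-2,1,-3) = (f(1,0),f(0,1),f(1,1))
replace slot 3: 2·((-2)+1) − (-3) = 1 → (-2,1,1)
replace slot 2: 2·((-2)+1) − 1 = -3 → (-2,-3,1)
replace slot 3: 2·((-2)+(-3)) − 1 = -11 → (-2,-3,-11)

-2,-3,-11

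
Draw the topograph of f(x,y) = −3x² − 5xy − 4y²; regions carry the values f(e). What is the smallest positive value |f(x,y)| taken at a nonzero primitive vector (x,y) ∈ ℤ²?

translate: b→-1 (≡5 mod 6), so (3,5,4)→(3,-1,2)
flip: (3,-1,2)→(2,1,3)
reduced (well bottom): (2,1,3) with a≤c, −a<b≤a
well minimum |f| = |-2| = 2 (negative-definite)

2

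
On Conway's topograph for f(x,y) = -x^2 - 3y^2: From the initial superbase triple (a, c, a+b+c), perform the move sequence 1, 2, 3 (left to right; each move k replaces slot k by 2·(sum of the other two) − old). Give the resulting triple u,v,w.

start (-1,-3,-4) = (f(1,0),f(0,1),f(1,1))
replace slot 1: 2·((-3)+(-4)) − (-1) = -13 → (-13,-3,-4)
replace slot 2: 2·((-13)+(-4)) − (-3) = -31 → (-13,-31,-4)
replace slot 3: 2·((-13)+(-31)) − (-4) = -84 → (-13,-31,-84)

-13,-31,-84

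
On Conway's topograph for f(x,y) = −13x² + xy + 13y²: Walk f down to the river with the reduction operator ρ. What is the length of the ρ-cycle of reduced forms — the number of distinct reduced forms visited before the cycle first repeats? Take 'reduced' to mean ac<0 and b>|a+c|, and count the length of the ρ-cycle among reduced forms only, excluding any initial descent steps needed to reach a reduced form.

D = 677, ⌊√D⌋ = 26
river: ρ → (13,25,-1)
river: ρ → (-1,25,13)
river: ρ → (13,1,-13)
river: ρ → (-13,25,1)
river: ρ → (1,25,-13)
river: ρ → (-13,1,13)
ρ-cycle length = 6 (tail of 0 descent steps not counted)

6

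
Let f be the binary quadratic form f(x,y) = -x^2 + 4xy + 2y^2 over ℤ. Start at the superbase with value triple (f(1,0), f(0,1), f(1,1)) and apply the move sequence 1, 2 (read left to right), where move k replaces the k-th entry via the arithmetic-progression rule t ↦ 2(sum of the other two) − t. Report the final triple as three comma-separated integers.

start (-1,2,5) = (f(1,0),f(0,1),f(1,1))
replace slot 1: 2·(2+5) − (-1) = 15 → (15,2,5)
replace slot 2: 2·(15+5) − 2 = 38 → (15,38,5)

15,38,5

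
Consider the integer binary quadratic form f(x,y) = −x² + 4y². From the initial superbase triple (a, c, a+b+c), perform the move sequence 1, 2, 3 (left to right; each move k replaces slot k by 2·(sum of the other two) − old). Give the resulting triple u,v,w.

start (-1,4,3) = (f(1,0),f(0,1),f(1,1))
replace slot 1: 2·(4+3) − (-1) = 15 → (15,4,3)
replace slot 2: 2·(15+3) − 4 = 32 → (15,32,3)
replace slot 3: 2·(15+32) − 3 = 91 → (15,32,91)

15,32,91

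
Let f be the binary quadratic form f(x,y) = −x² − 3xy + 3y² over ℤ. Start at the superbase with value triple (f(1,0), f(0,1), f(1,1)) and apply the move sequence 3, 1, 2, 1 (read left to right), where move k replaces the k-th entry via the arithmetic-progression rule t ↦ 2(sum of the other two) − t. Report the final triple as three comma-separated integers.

start (-1,3,-1) = (f(1,0),f(0,1),f(1,1))
replace slot 3: 2·((-1)+3) − (-1) = 5 → (-1,3,5)
replace slot 1: 2·(3+5) − (-1) = 17 → (17,3,5)
replace slot 2: 2·(17+5) − 3 = 41 → (17,41,5)
replace slot 1: 2·(41+5) − 17 = 75 → (75,41,5)

75,41,5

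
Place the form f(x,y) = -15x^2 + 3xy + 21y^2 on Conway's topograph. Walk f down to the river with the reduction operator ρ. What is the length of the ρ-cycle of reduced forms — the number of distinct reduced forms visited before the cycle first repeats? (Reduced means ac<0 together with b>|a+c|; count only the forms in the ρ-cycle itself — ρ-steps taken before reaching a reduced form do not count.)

D = 1269, ⌊√D⌋ = 35
descent: ρ → (21,-3,-15)
descent: ρ → (-15,33,3)  [lands on river]
river: ρ → (3,33,-15)
river: ρ → (-15,27,9)
river: ρ → (9,27,-15)
ρ-cycle length = 4 (tail of 2 descent steps not counted)

4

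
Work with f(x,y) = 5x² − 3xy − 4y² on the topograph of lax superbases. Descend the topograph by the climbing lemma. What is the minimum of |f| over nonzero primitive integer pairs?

descent: ρ → (-4,3,5)  [lands on river]
river: ρ → (5,7,-2)
river: ρ → (-2,9,1)
river: ρ → (1,9,-2)
river: ρ → (-2,7,5)
river: ρ → (5,3,-4)
river: ρ → (-4,5,4)
river: ρ → (4,3,-5)
river: ρ → (-5,7,2)
river: ρ → (2,9,-1)
river: ρ → (-1,9,2)
river: ρ → (2,7,-5)
river: ρ → (-5,3,4)
river: ρ → (4,5,-4)
closes: descent 1, river 14
min |a| on river = 1

1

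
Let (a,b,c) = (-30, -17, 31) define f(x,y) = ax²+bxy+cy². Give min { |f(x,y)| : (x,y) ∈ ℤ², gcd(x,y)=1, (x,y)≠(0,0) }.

descent: ρ → (31,17,-30)  [lands on river]
river: ρ → (-30,43,18)
river: ρ → (18,29,-44)
river: ρ → (-44,59,3)
river: ρ → (3,61,-24)
river: ρ → (-24,35,29)
river: ρ → (29,23,-30)
river: ρ → (-30,37,22)
river: ρ → (22,51,-16)
river: ρ → (-16,45,31)
closes: descent 1, river 10
min |a| on river = 3

3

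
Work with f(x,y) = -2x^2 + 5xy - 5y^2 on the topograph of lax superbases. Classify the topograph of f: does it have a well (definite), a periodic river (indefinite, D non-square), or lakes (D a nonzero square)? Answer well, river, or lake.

D = b²−4ac = 5² − 4·(-2)·(-5) = -15
D < 0 ⇒ definite ⇒ every region one sign ⇒ single well

well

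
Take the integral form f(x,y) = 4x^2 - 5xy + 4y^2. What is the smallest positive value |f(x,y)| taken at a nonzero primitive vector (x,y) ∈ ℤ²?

translate: b→3 (≡-5 mod 8), so (4,-5,4)→(4,3,3)
flip: (4,3,3)→(3,-3,4)
translate: b→3 (≡-3 mod 6), so (3,-3,4)→(3,3,4)
reduced (well bottom): (3,3,4) with a≤c, −a<b≤a
well minimum = a = 3

3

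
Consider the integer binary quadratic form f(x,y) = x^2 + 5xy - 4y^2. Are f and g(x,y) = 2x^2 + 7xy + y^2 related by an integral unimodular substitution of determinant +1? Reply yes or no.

D₁ = 41, D₂ = 41
river cycle of f (length 10): (-4, 3, 2), (2, 5, -2), (-2, 3, 4), (4, 5, -1), (-1, 5, 4), (4, 3, -2), (-2, 5, 2), (2, 3, -4), (-4, 5, 1), (1, 5, -4)
river cycle of g (length 10): (1, 5, -4), (-4, 3, 2), (2, 5, -2), (-2, 3, 4), (4, 5, -1), (-1, 5, 4), (4, 3, -2), (-2, 5, 2), (2, 3, -4), (-4, 5, 1)
cycles coincide ⇒ equivalent

yes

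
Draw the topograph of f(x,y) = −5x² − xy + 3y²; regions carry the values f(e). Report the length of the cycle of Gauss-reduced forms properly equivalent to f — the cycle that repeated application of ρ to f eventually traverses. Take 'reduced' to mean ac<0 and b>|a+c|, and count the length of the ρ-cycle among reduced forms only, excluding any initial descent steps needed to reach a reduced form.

D = 61, ⌊√D⌋ = 7
descent: ρ → (3,7,-1)  [lands on river]
river: ρ → (-1,7,3)
river: ρ → (3,5,-3)
river: ρ → (-3,7,1)
river: ρ → (1,7,-3)
river: ρ → (-3,5,3)
ρ-cycle length = 6 (tail of 1 descent step not counted)

6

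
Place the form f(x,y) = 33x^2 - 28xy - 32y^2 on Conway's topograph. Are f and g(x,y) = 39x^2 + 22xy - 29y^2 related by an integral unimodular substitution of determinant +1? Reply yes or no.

D₁ = 5008, D₂ = 5008
river cycle of f (length 34): (-32, 28, 33), (33, 38, -27), (-27, 70, 1), (1, 70, -27), (-27, 38, 33), (33, 28, -32), (-32, 36, 29), (29, 22, -39), (-39, 56, 12), (12, 64, -19), … (24 more)
river cycle of g (length 34): (-29, 36, 32), (32, 28, -33), (-33, 38, 27), (27, 70, -1), (-1, 70, 27), (27, 38, -33), (-33, 28, 32), (32, 36, -29), (-29, 22, 39), (39, 56, -12), … (24 more)
cycles differ ⇒ inequivalent

no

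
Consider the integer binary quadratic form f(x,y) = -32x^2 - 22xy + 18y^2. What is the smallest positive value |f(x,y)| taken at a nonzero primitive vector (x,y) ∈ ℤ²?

descent: ρ → (18,22,-32)  [lands on river]
river: ρ → (-32,42,8)
river: ρ → (8,38,-42)
river: ρ → (-42,46,4)
river: ρ → (4,50,-18)
river: ρ → (-18,22,32)
river: ρ → (32,42,-8)
river: ρ → (-8,38,42)
river: ρ → (42,46,-4)
river: ρ → (-4,50,18)
closes: descent 1, river 10
min |a| on river = 4

4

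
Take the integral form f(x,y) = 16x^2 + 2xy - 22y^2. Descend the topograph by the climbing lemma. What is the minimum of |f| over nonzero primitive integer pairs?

descent: ρ → (-22,-2,16)
descent: ρ → (16,34,-4)  [lands on river]
river: ρ → (-4,30,32)
river: ρ → (32,34,-2)
river: ρ → (-2,34,32)
river: ρ → (32,30,-4)
river: ρ → (-4,34,16)
river: ρ → (16,30,-8)
river: ρ → (-8,34,8)
river: ρ → (8,30,-16)
river: ρ → (-16,34,4)
river: ρ → (4,30,-32)
river: ρ → (-32,34,2)
river: ρ → (2,34,-32)
river: ρ → (-32,30,4)
river: ρ → (4,34,-16)
river: ρ → (-16,30,8)
river: ρ → (8,34,-8)
river: ρ → (-8,30,16)
closes: descent 2, river 18
min |a| on river = 2

2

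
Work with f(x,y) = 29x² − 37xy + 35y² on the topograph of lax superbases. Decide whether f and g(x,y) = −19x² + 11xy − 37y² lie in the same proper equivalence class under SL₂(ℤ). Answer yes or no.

D₁ = -2691, D₂ = -2691
f: translate: b→21 (≡-37 mod 58), so (29,-37,35)→(29,21,27)
f: flip: (29,21,27)→(27,-21,29)
f: reduced (well bottom): (27,-21,29) with a≤c, −a<b≤a
g is negative-definite; reduce −g:
−g: reduced (well bottom): (19,-11,37) with a≤c, −a<b≤a
flip sign back: reduced form of g is (-19,11,-37)
reduced forms (27, -21, 29) vs (-19, 11, -37) ⇒ inequivalent

no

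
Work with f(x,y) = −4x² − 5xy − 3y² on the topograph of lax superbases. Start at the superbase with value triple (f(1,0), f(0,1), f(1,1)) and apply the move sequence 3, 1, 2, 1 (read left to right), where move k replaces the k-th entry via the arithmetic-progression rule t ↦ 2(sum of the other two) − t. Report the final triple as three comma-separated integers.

start (-4,-3,-12) = (f(1,0),f(0,1),f(1,1))
replace slot 3: 2·((-4)+(-3)) − (-12) = -2 → (-4,-3,-2)
replace slot 1: 2·((-3)+(-2)) − (-4) = -6 → (-6,-3,-2)
replace slot 2: 2·((-6)+(-2)) − (-3) = -13 → (-6,-13,-2)
replace slot 1: 2·((-13)+(-2)) − (-6) = -24 → (-24,-13,-2)

-24,-13,-2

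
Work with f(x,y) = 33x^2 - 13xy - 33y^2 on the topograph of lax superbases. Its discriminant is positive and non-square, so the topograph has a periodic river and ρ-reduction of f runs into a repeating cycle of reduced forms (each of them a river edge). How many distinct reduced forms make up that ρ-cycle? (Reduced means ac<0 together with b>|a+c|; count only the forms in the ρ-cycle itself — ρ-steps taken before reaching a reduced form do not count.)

D = 4525, ⌊√D⌋ = 67
descent: ρ → (-33,13,33)  [lands on river]
river: ρ → (33,53,-13)
river: ρ → (-13,51,37)
river: ρ → (37,23,-27)
river: ρ → (-27,31,33)
river: ρ → (33,35,-25)
river: ρ → (-25,65,3)
river: ρ → (3,67,-3)
river: ρ → (-3,65,25)
river: ρ → (25,35,-33)
river: ρ → (-33,31,27)
river: ρ → (27,23,-37)
river: ρ → (-37,51,13)
river: ρ → (13,53,-33)
ρ-cycle length = 14 (tail of 1 descent step not counted)

14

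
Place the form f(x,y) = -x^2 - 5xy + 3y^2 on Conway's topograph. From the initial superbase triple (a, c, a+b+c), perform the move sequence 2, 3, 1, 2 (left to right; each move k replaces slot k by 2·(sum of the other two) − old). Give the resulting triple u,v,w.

start (-1,3,-3) = (f(1,0),f(0,1),f(1,1))
replace slot 2: 2·((-1)+(-3)) − 3 = -11 → (-1,-11,-3)
replace slot 3: 2·((-1)+(-11)) − (-3) = -21 → (-1,-11,-21)
replace slot 1: 2·((-11)+(-21)) − (-1) = -63 → (-63,-11,-21)
replace slot 2: 2·((-63)+(-21)) − (-11) = -157 → (-63,-157,-21)

-63,-157,-21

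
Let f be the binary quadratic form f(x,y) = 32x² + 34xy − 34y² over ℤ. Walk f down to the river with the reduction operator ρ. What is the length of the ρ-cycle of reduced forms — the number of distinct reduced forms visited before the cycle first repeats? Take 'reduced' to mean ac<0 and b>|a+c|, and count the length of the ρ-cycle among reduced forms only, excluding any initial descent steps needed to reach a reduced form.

D = 5508, ⌊√D⌋ = 74
river: ρ → (-34,34,32)
river: ρ → (32,30,-36)
river: ρ → (-36,42,26)
river: ρ → (26,62,-16)
river: ρ → (-16,66,18)
river: ρ → (18,42,-52)
river: ρ → (-52,62,8)
river: ρ → (8,66,-36)
river: ρ → (-36,6,38)
river: ρ → (38,70,-4)
river: ρ → (-4,74,2)
river: ρ → (2,74,-4)
river: ρ → (-4,70,38)
river: ρ → (38,6,-36)
river: ρ → (-36,66,8)
river: ρ → (8,62,-52)
river: ρ → (-52,42,18)
river: ρ → (18,66,-16)
river: ρ → (-16,62,26)
river: ρ → (26,42,-36)
river: ρ → (-36,30,32)
river: ρ → (32,34,-34)
ρ-cycle length = 22 (tail of 0 descent steps not counted)

22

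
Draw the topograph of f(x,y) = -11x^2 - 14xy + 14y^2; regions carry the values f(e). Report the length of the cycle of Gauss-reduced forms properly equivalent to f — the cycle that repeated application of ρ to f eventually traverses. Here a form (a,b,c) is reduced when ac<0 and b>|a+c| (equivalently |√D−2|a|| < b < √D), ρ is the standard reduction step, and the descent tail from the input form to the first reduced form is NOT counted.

D = 812, ⌊√D⌋ = 28
descent: ρ → (14,14,-11)  [lands on river]
river: ρ → (-11,8,17)
river: ρ → (17,26,-2)
river: ρ → (-2,26,17)
river: ρ → (17,8,-11)
river: ρ → (-11,14,14)
ρ-cycle length = 6 (tail of 1 descent step not counted)

6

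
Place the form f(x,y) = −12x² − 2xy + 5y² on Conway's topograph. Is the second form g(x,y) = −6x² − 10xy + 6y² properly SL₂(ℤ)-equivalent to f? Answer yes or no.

D₁ = 244, D₂ = 244
river cycle of f (length 22): (5, 12, -5), (-5, 8, 9), (9, 10, -4), (-4, 14, 3), (3, 10, -12), (-12, 14, 1), (1, 14, -12), (-12, 10, 3), (3, 14, -4), (-4, 10, 9), … (12 more)
river cycle of g (length 6): (6, 10, -6), (-6, 14, 2), (2, 14, -6), (-6, 10, 6), (6, 14, -2), (-2, 14, 6)
cycles differ ⇒ inequivalent

no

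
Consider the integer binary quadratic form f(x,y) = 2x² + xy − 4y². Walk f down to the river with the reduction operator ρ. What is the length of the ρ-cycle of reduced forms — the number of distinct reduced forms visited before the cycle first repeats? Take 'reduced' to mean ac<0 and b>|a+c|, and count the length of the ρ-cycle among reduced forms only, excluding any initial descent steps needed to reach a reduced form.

D = 33, ⌊√D⌋ = 5
descent: ρ → (-4,-1,2)
descent: ρ → (2,5,-1)  [lands on river]
river: ρ → (-1,5,2)
river: ρ → (2,3,-3)
river: ρ → (-3,3,2)
ρ-cycle length = 4 (tail of 2 descent steps not counted)

4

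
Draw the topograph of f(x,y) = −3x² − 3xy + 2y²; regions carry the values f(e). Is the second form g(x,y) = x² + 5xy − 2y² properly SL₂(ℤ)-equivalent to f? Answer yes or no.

D₁ = 33, D₂ = 33
river cycle of f (length 4): (2, 3, -3), (-3, 3, 2), (2, 5, -1), (-1, 5, 2)
river cycle of g (length 4): (-2, 3, 3), (3, 3, -2), (-2, 5, 1), (1, 5, -2)
cycles differ ⇒ inequivalent

no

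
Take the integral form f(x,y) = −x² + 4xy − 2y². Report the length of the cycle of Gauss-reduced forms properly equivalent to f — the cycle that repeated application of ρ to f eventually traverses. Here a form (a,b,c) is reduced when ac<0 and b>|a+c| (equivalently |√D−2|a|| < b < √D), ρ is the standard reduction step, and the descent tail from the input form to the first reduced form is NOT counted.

D = 8, ⌊√D⌋ = 2
descent: ρ → (-2,0,1)
descent: ρ → (1,2,-1)  [lands on river]
river: ρ → (-1,2,1)
ρ-cycle length = 2 (tail of 2 descent steps not counted)

2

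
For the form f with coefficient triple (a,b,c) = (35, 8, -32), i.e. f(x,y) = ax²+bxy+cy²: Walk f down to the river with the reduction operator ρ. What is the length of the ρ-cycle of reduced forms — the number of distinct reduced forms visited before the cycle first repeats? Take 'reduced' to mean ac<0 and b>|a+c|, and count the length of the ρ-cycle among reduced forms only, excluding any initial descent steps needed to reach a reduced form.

D = 4544, ⌊√D⌋ = 67
river: ρ → (-32,56,11)
river: ρ → (11,54,-37)
river: ρ → (-37,20,28)
river: ρ → (28,36,-29)
river: ρ → (-29,22,35)
river: ρ → (35,48,-16)
river: ρ → (-16,48,35)
river: ρ → (35,22,-29)
river: ρ → (-29,36,28)
river: ρ → (28,20,-37)
river: ρ → (-37,54,11)
river: ρ → (11,56,-32)
river: ρ → (-32,8,35)
river: ρ → (35,62,-5)
river: ρ → (-5,58,59)
river: ρ → (59,60,-4)
river: ρ → (-4,60,59)
river: ρ → (59,58,-5)
river: ρ → (-5,62,35)
river: ρ → (35,8,-32)
ρ-cycle length = 20 (tail of 0 descent steps not counted)

20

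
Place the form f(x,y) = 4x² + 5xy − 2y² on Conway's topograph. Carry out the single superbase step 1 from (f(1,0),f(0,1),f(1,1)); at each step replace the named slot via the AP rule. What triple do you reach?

start (4,-2,7) = (f(1,0),f(0,1),f(1,1))
replace slot 1: 2·((-2)+7) − 4 = 6 → (6,-2,7)

6,-2,7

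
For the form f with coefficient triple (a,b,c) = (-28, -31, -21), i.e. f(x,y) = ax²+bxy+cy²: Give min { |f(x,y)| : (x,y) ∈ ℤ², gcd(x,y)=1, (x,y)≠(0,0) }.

translate: b→-25 (≡31 mod 56), so (28,31,21)→(28,-25,18)
flip: (28,-25,18)→(18,25,28)
translate: b→-11 (≡25 mod 36), so (18,25,28)→(18,-11,21)
reduced (well bottom): (18,-11,21) with a≤c, −a<b≤a
well minimum |f| = |-18| = 18 (negative-definite)

18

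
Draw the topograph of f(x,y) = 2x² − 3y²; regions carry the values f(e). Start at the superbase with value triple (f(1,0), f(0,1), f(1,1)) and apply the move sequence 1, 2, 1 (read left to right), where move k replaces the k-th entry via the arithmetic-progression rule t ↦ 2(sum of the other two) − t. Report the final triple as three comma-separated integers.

start (2,-3,-1) = (f(1,0),f(0,1),f(1,1))
replace slot 1: 2·((-3)+(-1)) − 2 = -10 → (-10,-3,-1)
replace slot 2: 2·((-10)+(-1)) − (-3) = -19 → (-10,-19,-1)
replace slot 1: 2·((-19)+(-1)) − (-10) = -30 → (-30,-19,-1)

-30,-19,-1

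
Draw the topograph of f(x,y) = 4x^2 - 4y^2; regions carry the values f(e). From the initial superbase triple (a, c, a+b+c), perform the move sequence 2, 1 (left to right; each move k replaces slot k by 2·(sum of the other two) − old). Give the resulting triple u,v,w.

start (4,-4,0) = (f(1,0),f(0,1),f(1,1))
replace slot 2: 2·(4+0) − (-4) = 12 → (4,12,0)
replace slot 1: 2·(12+0) − 4 = 20 → (20,12,0)

20,12,0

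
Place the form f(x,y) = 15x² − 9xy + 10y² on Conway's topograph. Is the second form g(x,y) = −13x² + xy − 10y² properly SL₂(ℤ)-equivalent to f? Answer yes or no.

D₁ = -519, D₂ = -519
f: flip: (15,-9,10)→(10,9,15)
f: reduced (well bottom): (10,9,15) with a≤c, −a<b≤a
g is negative-definite; reduce −g:
−g: flip: (13,-1,10)→(10,1,13)
−g: reduced (well bottom): (10,1,13) with a≤c, −a<b≤a
flip sign back: reduced form of g is (-10,-1,-13)
reduced forms (10, 9, 15) vs (-10, -1, -13) ⇒ inequivalent

no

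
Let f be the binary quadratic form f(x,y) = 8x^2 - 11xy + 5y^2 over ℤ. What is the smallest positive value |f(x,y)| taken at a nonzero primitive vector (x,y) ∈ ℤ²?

translate: b→5 (≡-11 mod 16), so (8,-11,5)→(8,5,2)
flip: (8,5,2)→(2,-5,8)
translate: b→-1 (≡-5 mod 4), so (2,-5,8)→(2,-1,5)
reduced (well bottom): (2,-1,5) with a≤c, −a<b≤a
well minimum = a = 2

2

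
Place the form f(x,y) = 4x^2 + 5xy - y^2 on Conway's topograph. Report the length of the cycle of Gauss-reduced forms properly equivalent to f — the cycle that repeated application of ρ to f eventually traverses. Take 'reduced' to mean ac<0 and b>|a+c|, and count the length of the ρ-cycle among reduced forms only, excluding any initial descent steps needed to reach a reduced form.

D = 41, ⌊√D⌋ = 6
river: ρ → (-1,5,4)
river: ρ → (4,3,-2)
river: ρ → (-2,5,2)
river: ρ → (2,3,-4)
river: ρ → (-4,5,1)
river: ρ → (1,5,-4)
river: ρ → (-4,3,2)
river: ρ → (2,5,-2)
river: ρ → (-2,3,4)
river: ρ → (4,5,-1)
ρ-cycle length = 10 (tail of 0 descent steps not counted)

10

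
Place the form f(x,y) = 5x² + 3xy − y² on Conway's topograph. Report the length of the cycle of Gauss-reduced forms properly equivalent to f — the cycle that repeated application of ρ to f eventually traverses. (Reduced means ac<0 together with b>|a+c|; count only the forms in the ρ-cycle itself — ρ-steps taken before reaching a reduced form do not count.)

D = 29, ⌊√D⌋ = 5
descent: ρ → (-1,5,1)  [lands on river]
river: ρ → (1,5,-1)
ρ-cycle length = 2 (tail of 1 descent step not counted)

2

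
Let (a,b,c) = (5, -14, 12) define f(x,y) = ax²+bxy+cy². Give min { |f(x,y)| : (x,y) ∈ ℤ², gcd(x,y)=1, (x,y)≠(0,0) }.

translate: b→-4 (≡-14 mod 10), so (5,-14,12)→(5,-4,3)
flip: (5,-4,3)→(3,4,5)
translate: b→-2 (≡4 mod 6), so (3,4,5)→(3,-2,4)
reduced (well bottom): (3,-2,4) with a≤c, −a<b≤a
well minimum = a = 3

3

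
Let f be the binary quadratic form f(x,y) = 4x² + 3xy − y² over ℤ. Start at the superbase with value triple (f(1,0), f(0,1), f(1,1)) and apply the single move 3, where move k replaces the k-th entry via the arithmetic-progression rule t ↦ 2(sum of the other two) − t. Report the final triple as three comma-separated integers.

start (4,-1,6) = (f(1,0),f(0,1),f(1,1))
replace slot 3: 2·(4+(-1)) − 6 = 0 → (4,-1,0)

4,-1,0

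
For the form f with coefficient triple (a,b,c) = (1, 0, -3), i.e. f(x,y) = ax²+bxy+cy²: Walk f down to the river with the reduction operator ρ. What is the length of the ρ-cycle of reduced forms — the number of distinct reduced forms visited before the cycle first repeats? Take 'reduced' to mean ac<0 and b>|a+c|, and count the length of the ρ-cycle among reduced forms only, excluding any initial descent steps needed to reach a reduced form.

D = 12, ⌊√D⌋ = 3
descent: ρ → (-3,0,1)
descent: ρ → (1,2,-2)  [lands on river]
river: ρ → (-2,2,1)
ρ-cycle length = 2 (tail of 2 descent steps not counted)

2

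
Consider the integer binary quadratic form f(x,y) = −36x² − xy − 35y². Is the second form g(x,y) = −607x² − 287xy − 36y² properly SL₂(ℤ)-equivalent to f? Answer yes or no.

D₁ = -5039, D₂ = -5039
f is negative-definite; reduce −f:
−f: flip: (36,1,35)→(35,-1,36)
−f: reduced (well bottom): (35,-1,36) with a≤c, −a<b≤a
flip sign back: reduced form of f is (-35,1,-36)
g is negative-definite; reduce −g:
−g: flip: (607,287,36)→(36,-287,607)
−g: translate: b→1 (≡-287 mod 72), so (36,-287,607)→(36,1,35)
−g: flip: (36,1,35)→(35,-1,36)
−g: reduced (well bottom): (35,-1,36) with a≤c, −a<b≤a
flip sign back: reduced form of g is (-35,1,-36)
reduced forms (-35, 1, -36) vs (-35, 1, -36) ⇒ equivalent

yes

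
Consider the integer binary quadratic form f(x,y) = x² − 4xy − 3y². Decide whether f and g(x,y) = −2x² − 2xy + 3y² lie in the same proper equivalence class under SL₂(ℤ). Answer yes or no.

D₁ = 28, D₂ = 28
river cycle of f (length 4): (-3, 4, 1), (1, 4, -3), (-3, 2, 2), (2, 2, -3)
river cycle of g (length 4): (3, 2, -2), (-2, 2, 3), (3, 4, -1), (-1, 4, 3)
cycles differ ⇒ inequivalent

no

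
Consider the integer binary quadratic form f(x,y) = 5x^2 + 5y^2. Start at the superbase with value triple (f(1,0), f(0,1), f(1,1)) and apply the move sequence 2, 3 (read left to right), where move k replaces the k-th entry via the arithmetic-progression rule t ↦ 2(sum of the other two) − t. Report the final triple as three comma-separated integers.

start (5,5,10) = (f(1,0),f(0,1),f(1,1))
replace slot 2: 2·(5+10) − 5 = 25 → (5,25,10)
replace slot 3: 2·(5+25) − 10 = 50 → (5,25,50)

5,25,50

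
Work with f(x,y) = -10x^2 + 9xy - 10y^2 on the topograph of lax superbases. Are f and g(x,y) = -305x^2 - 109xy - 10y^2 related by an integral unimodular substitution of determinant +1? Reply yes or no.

D₁ = -319, D₂ = -319
f is negative-definite; reduce −f:
−f: flip: (10,-9,10)→(10,9,10)
−f: reduced (well bottom): (10,9,10) with a≤c, −a<b≤a
flip sign back: reduced form of f is (-10,-9,-10)
g is negative-definite; reduce −g:
−g: flip: (305,109,10)→(10,-109,305)
−g: translate: b→-9 (≡-109 mod 20), so (10,-109,305)→(10,-9,10)
−g: flip: (10,-9,10)→(10,9,10)
−g: reduced (well bottom): (10,9,10) with a≤c, −a<b≤a
flip sign back: reduced form of g is (-10,-9,-10)
reduced forms (-10, -9, -10) vs (-10, -9, -10) ⇒ equivalent

yes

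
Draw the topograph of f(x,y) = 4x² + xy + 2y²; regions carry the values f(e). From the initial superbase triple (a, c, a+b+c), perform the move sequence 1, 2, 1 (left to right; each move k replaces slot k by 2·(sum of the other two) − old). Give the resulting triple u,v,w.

start (4,2,7) = (f(1,0),f(0,1),f(1,1))
replace slot 1: 2·(2+7) − 4 = 14 → (14,2,7)
replace slot 2: 2·(14+7) − 2 = 40 → (14,40,7)
replace slot 1: 2·(40+7) − 14 = 80 → (80,40,7)

80,40,7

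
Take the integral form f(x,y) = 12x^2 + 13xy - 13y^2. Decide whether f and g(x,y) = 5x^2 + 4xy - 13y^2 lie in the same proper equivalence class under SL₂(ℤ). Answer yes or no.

D₁ = 793, D₂ = 276
discriminants differ ⇒ not SL₂(ℤ)-equivalent

no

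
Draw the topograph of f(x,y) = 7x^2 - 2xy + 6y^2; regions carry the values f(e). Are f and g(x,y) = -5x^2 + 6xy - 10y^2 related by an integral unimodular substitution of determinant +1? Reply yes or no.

D₁ = -164, D₂ = -164
f: flip: (7,-2,6)→(6,2,7)
f: reduced (well bottom): (6,2,7) with a≤c, −a<b≤a
g is negative-definite; reduce −g:
−g: translate: b→4 (≡-6 mod 10), so (5,-6,10)→(5,4,9)
−g: reduced (well bottom): (5,4,9) with a≤c, −a<b≤a
flip sign back: reduced form of g is (-5,-4,-9)
reduced forms (6, 2, 7) vs (-5, -4, -9) ⇒ inequivalent

no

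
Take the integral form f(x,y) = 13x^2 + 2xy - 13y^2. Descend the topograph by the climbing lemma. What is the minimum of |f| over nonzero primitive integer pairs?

river: ρ → (-13,24,2)
river: ρ → (2,24,-13)
river: ρ → (-13,2,13)
river: ρ → (13,24,-2)
river: ρ → (-2,24,13)
river: ρ → (13,2,-13)
closes: descent 0, river 6
min |a| on river = 2

2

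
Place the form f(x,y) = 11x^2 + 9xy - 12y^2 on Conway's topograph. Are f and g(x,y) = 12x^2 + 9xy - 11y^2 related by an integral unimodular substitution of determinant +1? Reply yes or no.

D₁ = 609, D₂ = 609
river cycle of f (length 16): (-12, 15, 8), (8, 17, -10), (-10, 23, 2), (2, 21, -21), (-21, 21, 2), (2, 23, -10), (-10, 17, 8), (8, 15, -12), (-12, 9, 11), (11, 13, -10), … (6 more)
river cycle of g (length 16): (-11, 13, 10), (10, 7, -14), (-14, 21, 3), (3, 21, -14), (-14, 7, 10), (10, 13, -11), (-11, 9, 12), (12, 15, -8), (-8, 17, 10), (10, 23, -2), … (6 more)
cycles differ ⇒ inequivalent

no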